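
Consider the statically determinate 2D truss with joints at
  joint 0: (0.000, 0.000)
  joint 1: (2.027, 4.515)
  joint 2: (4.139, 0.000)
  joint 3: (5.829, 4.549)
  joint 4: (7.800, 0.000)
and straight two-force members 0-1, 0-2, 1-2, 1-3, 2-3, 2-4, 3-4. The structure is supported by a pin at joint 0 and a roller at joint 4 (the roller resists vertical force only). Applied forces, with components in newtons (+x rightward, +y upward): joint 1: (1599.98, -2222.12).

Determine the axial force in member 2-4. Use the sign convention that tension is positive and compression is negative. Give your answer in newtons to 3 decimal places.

N=5 nodes, M=7 members, R=3 reactions → 2N=10, M+R=10
member 0 (0-1): L=4.9491, (cx,cy)=(0.4096,0.9123)
member 1 (0-2): L=4.1390, (cx,cy)=(1.0000,0.0000)
member 2 (1-2): L=4.9846, (cx,cy)=(0.4237,-0.9058)
member 3 (1-3): L=3.8022, (cx,cy)=(1.0000,0.0089)
member 4 (2-3): L=4.8528, (cx,cy)=(0.3483,0.9374)
member 5 (2-4): L=3.6610, (cx,cy)=(1.0000,0.0000)
member 6 (3-4): L=4.9576, (cx,cy)=(0.3976,-0.9176)
solve A·x = −loads:
  F[0-1] = -787.5994 N (compression)
  F[0-2] = +1922.5542 N (tension)
  F[1-2] = -1671.9682 N (compression)
  F[1-3] = -1214.1748 N (compression)
  F[2-3] = +1615.6023 N (tension)
  F[2-4] = +651.4866 N (tension)
  F[3-4] = -1638.6804 N (compression)
  Rx@0 = -1599.9800 N
  Ry@0 = +718.5114 N
  Ry@4 = +1503.6086 N

651.487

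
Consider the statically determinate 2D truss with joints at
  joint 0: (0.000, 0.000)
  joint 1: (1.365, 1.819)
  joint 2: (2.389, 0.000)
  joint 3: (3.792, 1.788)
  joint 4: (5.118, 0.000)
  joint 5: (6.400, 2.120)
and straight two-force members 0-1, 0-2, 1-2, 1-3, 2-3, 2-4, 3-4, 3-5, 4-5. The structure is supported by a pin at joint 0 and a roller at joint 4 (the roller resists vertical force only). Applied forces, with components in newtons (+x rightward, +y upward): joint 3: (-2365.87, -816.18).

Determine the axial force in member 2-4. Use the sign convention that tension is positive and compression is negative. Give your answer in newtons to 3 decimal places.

N=6 nodes, M=9 members, R=3 reactions → 2N=12, M+R=12
member 0 (0-1): L=2.2742, (cx,cy)=(0.6002,0.7998)
member 1 (0-2): L=2.3890, (cx,cy)=(1.0000,0.0000)
member 2 (1-2): L=2.0874, (cx,cy)=(0.4906,-0.8714)
member 3 (1-3): L=2.4272, (cx,cy)=(0.9999,-0.0128)
member 4 (2-3): L=2.2727, (cx,cy)=(0.6173,0.7867)
member 5 (2-4): L=2.7290, (cx,cy)=(1.0000,0.0000)
member 6 (3-4): L=2.2260, (cx,cy)=(0.5957,-0.8032)
member 7 (3-5): L=2.6290, (cx,cy)=(0.9920,0.1263)
member 8 (4-5): L=2.4775, (cx,cy)=(0.5175,0.8557)
solve A·x = −loads:
  F[0-1] = -1297.7437 N (compression)
  F[0-2] = -1586.9499 N (compression)
  F[1-2] = +1211.2891 N (tension)
  F[1-3] = -1373.2383 N (compression)
  F[2-3] = -1341.6907 N (compression)
  F[2-4] = -164.4963 N (compression)
  F[3-4] = +276.1494 N (tension)
  F[3-5] = -0.0000 N (compression)
  F[4-5] = +0.0000 N (tension)
  Rx@0 = +2365.8700 N
  Ry@0 = +1037.9895 N
  Ry@4 = -221.8095 N

-164.496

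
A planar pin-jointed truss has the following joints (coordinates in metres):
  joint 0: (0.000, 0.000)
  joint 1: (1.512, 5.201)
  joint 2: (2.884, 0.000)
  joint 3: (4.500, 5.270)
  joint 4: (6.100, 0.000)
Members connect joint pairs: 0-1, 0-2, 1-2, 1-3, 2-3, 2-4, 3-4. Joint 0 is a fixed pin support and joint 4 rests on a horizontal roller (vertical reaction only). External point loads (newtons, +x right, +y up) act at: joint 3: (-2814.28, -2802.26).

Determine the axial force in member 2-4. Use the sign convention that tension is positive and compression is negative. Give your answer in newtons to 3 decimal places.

-110.546

N=5 nodes, M=7 members, R=3 reactions → 2N=10, M+R=10
member 0 (0-1): L=5.4163, (cx,cy)=(0.2792,0.9602)
member 1 (0-2): L=2.8840, (cx,cy)=(1.0000,0.0000)
member 2 (1-2): L=5.3789, (cx,cy)=(0.2551,-0.9669)
member 3 (1-3): L=2.9888, (cx,cy)=(0.9997,0.0231)
member 4 (2-3): L=5.5122, (cx,cy)=(0.2932,0.9561)
member 5 (2-4): L=3.2160, (cx,cy)=(1.0000,0.0000)
member 6 (3-4): L=5.5075, (cx,cy)=(0.2905,-0.9569)
solve A·x = −loads:
  F[0-1] = -3297.4606 N (compression)
  F[0-2] = -1893.7734 N (compression)
  F[1-2] = +3233.0122 N (tension)
  F[1-3] = -1745.6156 N (compression)
  F[2-3] = -3269.7420 N (compression)
  F[2-4] = -110.5465 N (compression)
  F[3-4] = +380.5238 N (tension)
  Rx@0 = +2814.2800 N
  Ry@0 = +3166.3724 N
  Ry@4 = -364.1124 N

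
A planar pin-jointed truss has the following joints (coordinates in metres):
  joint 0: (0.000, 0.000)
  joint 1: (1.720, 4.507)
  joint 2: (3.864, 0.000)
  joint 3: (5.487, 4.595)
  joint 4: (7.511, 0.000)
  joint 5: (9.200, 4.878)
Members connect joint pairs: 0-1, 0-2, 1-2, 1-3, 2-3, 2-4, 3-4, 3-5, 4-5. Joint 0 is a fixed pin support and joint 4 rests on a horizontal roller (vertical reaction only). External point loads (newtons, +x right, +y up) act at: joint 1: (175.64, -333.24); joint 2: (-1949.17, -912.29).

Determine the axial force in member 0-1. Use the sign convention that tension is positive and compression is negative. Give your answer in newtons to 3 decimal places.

N=6 nodes, M=9 members, R=3 reactions → 2N=12, M+R=12
member 0 (0-1): L=4.8240, (cx,cy)=(0.3565,0.9343)
member 1 (0-2): L=3.8640, (cx,cy)=(1.0000,0.0000)
member 2 (1-2): L=4.9910, (cx,cy)=(0.4296,-0.9030)
member 3 (1-3): L=3.7680, (cx,cy)=(0.9997,0.0234)
member 4 (2-3): L=4.8732, (cx,cy)=(0.3330,0.9429)
member 5 (2-4): L=3.6470, (cx,cy)=(1.0000,0.0000)
member 6 (3-4): L=5.0210, (cx,cy)=(0.4031,-0.9152)
member 7 (3-5): L=3.7238, (cx,cy)=(0.9971,0.0760)
member 8 (4-5): L=5.1621, (cx,cy)=(0.3272,0.9450)
solve A·x = −loads:
  F[0-1] = -636.3229 N (compression)
  F[0-2] = -1546.6510 N (compression)
  F[1-2] = +275.8387 N (tension)
  F[1-3] = -521.1547 N (compression)
  F[2-3] = +703.3531 N (tension)
  F[2-4] = +286.7640 N (tension)
  F[3-4] = -711.3866 N (compression)
  F[3-5] = +0.0000 N (tension)
  F[4-5] = +0.0000 N (tension)
  Rx@0 = +1773.5300 N
  Ry@0 = +594.5021 N
  Ry@4 = +651.0279 N

-636.323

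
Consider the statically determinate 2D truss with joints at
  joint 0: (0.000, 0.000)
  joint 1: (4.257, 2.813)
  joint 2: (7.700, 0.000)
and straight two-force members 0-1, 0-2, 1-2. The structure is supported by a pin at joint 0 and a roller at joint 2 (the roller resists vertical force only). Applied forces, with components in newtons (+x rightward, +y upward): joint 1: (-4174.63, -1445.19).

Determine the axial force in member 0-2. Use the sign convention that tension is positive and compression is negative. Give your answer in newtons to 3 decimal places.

N=3 nodes, M=3 members, R=3 reactions → 2N=6, M+R=6
member 0 (0-1): L=5.1025, (cx,cy)=(0.8343,0.5513)
member 1 (0-2): L=7.7000, (cx,cy)=(1.0000,0.0000)
member 2 (1-2): L=4.4460, (cx,cy)=(0.7744,-0.6327)
solve A·x = −loads:
  F[0-1] = -3938.4867 N (compression)
  F[0-2] = -888.7319 N (compression)
  F[1-2] = +1147.6422 N (tension)
  Rx@0 = +4174.6300 N
  Ry@0 = +2171.3017 N
  Ry@2 = -726.1117 N

-888.732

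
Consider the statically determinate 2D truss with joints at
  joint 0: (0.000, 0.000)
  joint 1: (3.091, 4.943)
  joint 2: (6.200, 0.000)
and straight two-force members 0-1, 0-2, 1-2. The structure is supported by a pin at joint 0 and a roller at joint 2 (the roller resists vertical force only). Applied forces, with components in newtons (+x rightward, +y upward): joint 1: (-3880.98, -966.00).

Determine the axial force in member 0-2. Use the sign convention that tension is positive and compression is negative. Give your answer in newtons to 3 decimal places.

N=3 nodes, M=3 members, R=3 reactions → 2N=6, M+R=6
member 0 (0-1): L=5.8299, (cx,cy)=(0.5302,0.8479)
member 1 (0-2): L=6.2000, (cx,cy)=(1.0000,0.0000)
member 2 (1-2): L=5.8394, (cx,cy)=(0.5324,-0.8465)
solve A·x = −loads:
  F[0-1] = -4220.6142 N (compression)
  F[0-2] = -1643.2130 N (compression)
  F[1-2] = +3086.3473 N (tension)
  Rx@0 = +3880.9800 N
  Ry@0 = +3578.5449 N
  Ry@2 = -2612.5449 N

-1643.213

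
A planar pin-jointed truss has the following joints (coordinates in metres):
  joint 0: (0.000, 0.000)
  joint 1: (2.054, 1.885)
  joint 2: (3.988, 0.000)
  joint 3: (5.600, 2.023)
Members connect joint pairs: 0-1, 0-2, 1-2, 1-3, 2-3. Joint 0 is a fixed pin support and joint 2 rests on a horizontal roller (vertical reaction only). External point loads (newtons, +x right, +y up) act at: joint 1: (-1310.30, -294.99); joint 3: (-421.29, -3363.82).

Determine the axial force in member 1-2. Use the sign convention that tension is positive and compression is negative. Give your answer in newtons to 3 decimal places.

N=4 nodes, M=5 members, R=3 reactions → 2N=8, M+R=8
member 0 (0-1): L=2.7879, (cx,cy)=(0.7368,0.6761)
member 1 (0-2): L=3.9880, (cx,cy)=(1.0000,0.0000)
member 2 (1-2): L=2.7007, (cx,cy)=(0.7161,-0.6980)
member 3 (1-3): L=3.5487, (cx,cy)=(0.9992,0.0389)
member 4 (2-3): L=2.5867, (cx,cy)=(0.6232,0.7821)
solve A·x = −loads:
  F[0-1] = +567.3269 N (tension)
  F[0-2] = -2149.5777 N (compression)
  F[1-2] = -842.2259 N (compression)
  F[1-3] = +2333.1877 N (tension)
  F[2-3] = -4417.1664 N (compression)
  Rx@0 = +1731.5900 N
  Ry@0 = -383.5963 N
  Ry@2 = +4042.4063 N

-842.226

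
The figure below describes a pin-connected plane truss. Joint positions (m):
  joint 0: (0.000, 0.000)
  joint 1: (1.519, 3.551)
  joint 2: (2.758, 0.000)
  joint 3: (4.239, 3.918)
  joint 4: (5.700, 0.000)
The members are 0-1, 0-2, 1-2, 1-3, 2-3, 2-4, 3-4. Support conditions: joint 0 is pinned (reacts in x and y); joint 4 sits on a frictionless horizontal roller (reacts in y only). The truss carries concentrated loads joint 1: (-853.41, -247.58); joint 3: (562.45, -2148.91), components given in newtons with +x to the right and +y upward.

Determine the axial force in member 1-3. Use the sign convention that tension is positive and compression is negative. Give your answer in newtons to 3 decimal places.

N=5 nodes, M=7 members, R=3 reactions → 2N=10, M+R=10
member 0 (0-1): L=3.8622, (cx,cy)=(0.3933,0.9194)
member 1 (0-2): L=2.7580, (cx,cy)=(1.0000,0.0000)
member 2 (1-2): L=3.7609, (cx,cy)=(0.3294,-0.9442)
member 3 (1-3): L=2.7446, (cx,cy)=(0.9910,0.1337)
member 4 (2-3): L=4.1886, (cx,cy)=(0.3536,0.9354)
member 5 (2-4): L=2.9420, (cx,cy)=(1.0000,0.0000)
member 6 (3-4): L=4.1815, (cx,cy)=(0.3494,-0.9370)
solve A·x = −loads:
  F[0-1] = -954.3601 N (compression)
  F[0-2] = +84.3843 N (tension)
  F[1-2] = +702.3624 N (tension)
  F[1-3] = +248.9159 N (tension)
  F[2-3] = -708.9501 N (compression)
  F[2-4] = +566.4411 N (tension)
  F[3-4] = -1621.2143 N (compression)
  Rx@0 = +290.9600 N
  Ry@0 = +877.4508 N
  Ry@4 = +1519.0392 N

248.916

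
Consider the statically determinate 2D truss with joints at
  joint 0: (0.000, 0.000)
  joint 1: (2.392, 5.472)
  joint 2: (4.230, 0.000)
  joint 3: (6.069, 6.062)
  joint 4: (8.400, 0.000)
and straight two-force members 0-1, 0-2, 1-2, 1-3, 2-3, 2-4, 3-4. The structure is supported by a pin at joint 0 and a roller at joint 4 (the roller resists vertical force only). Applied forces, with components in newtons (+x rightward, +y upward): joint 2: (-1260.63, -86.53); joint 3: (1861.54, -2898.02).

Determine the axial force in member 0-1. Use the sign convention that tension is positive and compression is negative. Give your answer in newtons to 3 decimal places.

541.597

N=5 nodes, M=7 members, R=3 reactions → 2N=10, M+R=10
member 0 (0-1): L=5.9720, (cx,cy)=(0.4005,0.9163)
member 1 (0-2): L=4.2300, (cx,cy)=(1.0000,0.0000)
member 2 (1-2): L=5.7724, (cx,cy)=(0.3184,-0.9480)
member 3 (1-3): L=3.7240, (cx,cy)=(0.9874,0.1584)
member 4 (2-3): L=6.3348, (cx,cy)=(0.2903,0.9569)
member 5 (2-4): L=4.1700, (cx,cy)=(1.0000,0.0000)
member 6 (3-4): L=6.4947, (cx,cy)=(0.3589,-0.9334)
solve A·x = −loads:
  F[0-1] = +541.5972 N (tension)
  F[0-2] = +383.9799 N (tension)
  F[1-2] = -461.8884 N (compression)
  F[1-3] = +368.6559 N (tension)
  F[2-3] = +547.9770 N (tension)
  F[2-4] = +1338.4619 N (tension)
  F[3-4] = -3729.2738 N (compression)
  Rx@0 = -600.9100 N
  Ry@0 = -496.2549 N
  Ry@4 = +3480.8049 N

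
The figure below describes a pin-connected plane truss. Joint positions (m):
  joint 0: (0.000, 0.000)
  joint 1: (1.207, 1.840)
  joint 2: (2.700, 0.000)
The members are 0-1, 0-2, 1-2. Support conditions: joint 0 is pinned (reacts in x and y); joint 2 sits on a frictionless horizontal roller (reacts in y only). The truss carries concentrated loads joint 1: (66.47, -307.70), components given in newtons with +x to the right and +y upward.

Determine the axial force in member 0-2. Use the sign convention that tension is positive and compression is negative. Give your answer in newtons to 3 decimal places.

N=3 nodes, M=3 members, R=3 reactions → 2N=6, M+R=6
member 0 (0-1): L=2.2006, (cx,cy)=(0.5485,0.8362)
member 1 (0-2): L=2.7000, (cx,cy)=(1.0000,0.0000)
member 2 (1-2): L=2.3695, (cx,cy)=(0.6301,-0.7765)
solve A·x = −loads:
  F[0-1] = -149.3133 N (compression)
  F[0-2] = +148.3680 N (tension)
  F[1-2] = -235.4733 N (compression)
  Rx@0 = -66.4700 N
  Ry@0 = +124.8486 N
  Ry@2 = +182.8514 N

148.368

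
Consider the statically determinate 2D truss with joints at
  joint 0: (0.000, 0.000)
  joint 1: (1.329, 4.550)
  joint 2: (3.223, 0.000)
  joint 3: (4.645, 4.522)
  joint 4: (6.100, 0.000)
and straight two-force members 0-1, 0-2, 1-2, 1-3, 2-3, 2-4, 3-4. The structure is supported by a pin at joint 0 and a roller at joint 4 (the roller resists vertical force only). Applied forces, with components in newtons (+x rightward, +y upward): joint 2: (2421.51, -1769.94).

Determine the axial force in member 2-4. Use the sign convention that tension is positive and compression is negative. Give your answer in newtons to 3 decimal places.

300.899

N=5 nodes, M=7 members, R=3 reactions → 2N=10, M+R=10
member 0 (0-1): L=4.7401, (cx,cy)=(0.2804,0.9599)
member 1 (0-2): L=3.2230, (cx,cy)=(1.0000,0.0000)
member 2 (1-2): L=4.9285, (cx,cy)=(0.3843,-0.9232)
member 3 (1-3): L=3.3161, (cx,cy)=(1.0000,-0.0084)
member 4 (2-3): L=4.7403, (cx,cy)=(0.3000,0.9539)
member 5 (2-4): L=2.8770, (cx,cy)=(1.0000,0.0000)
member 6 (3-4): L=4.7503, (cx,cy)=(0.3063,-0.9519)
solve A·x = −loads:
  F[0-1] = -869.6541 N (compression)
  F[0-2] = +2665.3372 N (tension)
  F[1-2] = +909.6359 N (tension)
  F[1-3] = -593.4200 N (compression)
  F[2-3] = +975.0621 N (tension)
  F[2-4] = +300.8995 N (tension)
  F[3-4] = -982.3834 N (compression)
  Rx@0 = -2421.5100 N
  Ry@0 = +834.7733 N
  Ry@4 = +935.1667 N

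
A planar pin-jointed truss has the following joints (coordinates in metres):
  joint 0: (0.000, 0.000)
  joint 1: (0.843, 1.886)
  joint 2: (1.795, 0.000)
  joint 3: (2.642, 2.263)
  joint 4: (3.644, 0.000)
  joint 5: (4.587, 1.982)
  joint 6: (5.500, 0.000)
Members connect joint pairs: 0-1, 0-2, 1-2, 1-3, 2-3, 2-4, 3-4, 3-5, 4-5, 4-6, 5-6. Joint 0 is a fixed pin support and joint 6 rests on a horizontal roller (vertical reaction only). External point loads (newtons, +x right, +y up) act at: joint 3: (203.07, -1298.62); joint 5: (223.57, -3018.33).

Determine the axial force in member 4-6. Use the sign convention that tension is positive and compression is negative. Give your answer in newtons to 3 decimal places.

1522.535

N=7 nodes, M=11 members, R=3 reactions → 2N=14, M+R=14
member 0 (0-1): L=2.0658, (cx,cy)=(0.4081,0.9130)
member 1 (0-2): L=1.7950, (cx,cy)=(1.0000,0.0000)
member 2 (1-2): L=2.1127, (cx,cy)=(0.4506,-0.8927)
member 3 (1-3): L=1.8381, (cx,cy)=(0.9787,0.2051)
member 4 (2-3): L=2.4163, (cx,cy)=(0.3505,0.9366)
member 5 (2-4): L=1.8490, (cx,cy)=(1.0000,0.0000)
member 6 (3-4): L=2.4749, (cx,cy)=(0.4049,-0.9144)
member 7 (3-5): L=1.9652, (cx,cy)=(0.9897,-0.1430)
member 8 (4-5): L=2.1949, (cx,cy)=(0.4296,0.9030)
member 9 (4-6): L=1.8560, (cx,cy)=(1.0000,0.0000)
member 10 (5-6): L=2.1822, (cx,cy)=(0.4184,-0.9083)
solve A·x = −loads:
  F[0-1] = -1108.1999 N (compression)
  F[0-2] = +878.8618 N (tension)
  F[1-2] = +928.9020 N (tension)
  F[1-3] = -889.7177 N (compression)
  F[2-3] = -885.4266 N (compression)
  F[2-4] = +1607.8141 N (tension)
  F[3-4] = -101.5343 N (compression)
  F[3-5] = -1357.0814 N (compression)
  F[4-5] = +102.8131 N (tension)
  F[4-6] = +1522.5347 N (tension)
  F[5-6] = -3639.0349 N (compression)
  Rx@0 = -426.6400 N
  Ry@0 = +1011.7324 N
  Ry@6 = +3305.2176 N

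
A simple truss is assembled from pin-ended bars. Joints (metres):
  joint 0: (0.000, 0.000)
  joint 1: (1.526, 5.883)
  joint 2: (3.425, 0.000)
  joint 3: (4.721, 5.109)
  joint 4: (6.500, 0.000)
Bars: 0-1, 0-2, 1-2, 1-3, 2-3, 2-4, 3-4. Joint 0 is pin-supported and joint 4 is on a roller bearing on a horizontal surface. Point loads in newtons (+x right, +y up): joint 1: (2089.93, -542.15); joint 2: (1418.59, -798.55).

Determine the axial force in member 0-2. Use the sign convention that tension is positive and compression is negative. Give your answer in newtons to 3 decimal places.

3223.474

N=5 nodes, M=7 members, R=3 reactions → 2N=10, M+R=10
member 0 (0-1): L=6.0777, (cx,cy)=(0.2511,0.9680)
member 1 (0-2): L=3.4250, (cx,cy)=(1.0000,0.0000)
member 2 (1-2): L=6.1819, (cx,cy)=(0.3072,-0.9516)
member 3 (1-3): L=3.2874, (cx,cy)=(0.9719,-0.2354)
member 4 (2-3): L=5.2708, (cx,cy)=(0.2459,0.9693)
member 5 (2-4): L=3.0750, (cx,cy)=(1.0000,0.0000)
member 6 (3-4): L=5.4099, (cx,cy)=(0.3288,-0.9444)
solve A·x = −loads:
  F[0-1] = +1135.2694 N (tension)
  F[0-2] = +3223.4742 N (tension)
  F[1-2] = -1372.2851 N (compression)
  F[1-3] = -1423.3490 N (compression)
  F[2-3] = +2171.1386 N (tension)
  F[2-4] = +849.4915 N (tension)
  F[3-4] = -2583.2719 N (compression)
  Rx@0 = -3508.5200 N
  Ry@0 = -1098.9020 N
  Ry@4 = +2439.6020 N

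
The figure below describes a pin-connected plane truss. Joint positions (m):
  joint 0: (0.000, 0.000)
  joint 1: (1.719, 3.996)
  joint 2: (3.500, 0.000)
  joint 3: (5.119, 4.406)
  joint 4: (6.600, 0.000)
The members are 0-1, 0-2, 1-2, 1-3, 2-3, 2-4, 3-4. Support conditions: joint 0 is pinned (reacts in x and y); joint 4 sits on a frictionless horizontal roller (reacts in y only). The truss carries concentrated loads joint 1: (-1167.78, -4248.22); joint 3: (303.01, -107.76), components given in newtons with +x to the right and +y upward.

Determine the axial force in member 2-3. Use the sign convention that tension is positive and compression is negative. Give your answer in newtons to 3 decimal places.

634.048

N=5 nodes, M=7 members, R=3 reactions → 2N=10, M+R=10
member 0 (0-1): L=4.3501, (cx,cy)=(0.3952,0.9186)
member 1 (0-2): L=3.5000, (cx,cy)=(1.0000,0.0000)
member 2 (1-2): L=4.3749, (cx,cy)=(0.4071,-0.9134)
member 3 (1-3): L=3.4246, (cx,cy)=(0.9928,0.1197)
member 4 (2-3): L=4.6940, (cx,cy)=(0.3449,0.9386)
member 5 (2-4): L=3.1000, (cx,cy)=(1.0000,0.0000)
member 6 (3-4): L=4.6482, (cx,cy)=(0.3186,-0.9479)
solve A·x = −loads:
  F[0-1] = -3995.9195 N (compression)
  F[0-2] = +714.2873 N (tension)
  F[1-2] = -651.5759 N (compression)
  F[1-3] = -147.0834 N (compression)
  F[2-3] = +634.0477 N (tension)
  F[2-4] = +230.3489 N (tension)
  F[3-4] = -722.9700 N (compression)
  Rx@0 = +864.7700 N
  Ry@0 = +3670.6881 N
  Ry@4 = +685.2919 N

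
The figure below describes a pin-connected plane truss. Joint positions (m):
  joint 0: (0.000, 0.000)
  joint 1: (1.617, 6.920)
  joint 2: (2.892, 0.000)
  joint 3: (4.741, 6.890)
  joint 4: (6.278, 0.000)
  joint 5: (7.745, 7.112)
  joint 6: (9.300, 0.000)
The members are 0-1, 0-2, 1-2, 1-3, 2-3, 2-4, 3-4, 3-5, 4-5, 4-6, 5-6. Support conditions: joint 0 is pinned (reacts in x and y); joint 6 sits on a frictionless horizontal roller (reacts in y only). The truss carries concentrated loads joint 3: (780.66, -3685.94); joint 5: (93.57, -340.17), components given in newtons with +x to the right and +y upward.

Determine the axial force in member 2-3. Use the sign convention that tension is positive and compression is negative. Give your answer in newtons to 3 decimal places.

N=7 nodes, M=11 members, R=3 reactions → 2N=14, M+R=14
member 0 (0-1): L=7.1064, (cx,cy)=(0.2275,0.9738)
member 1 (0-2): L=2.8920, (cx,cy)=(1.0000,0.0000)
member 2 (1-2): L=7.0365, (cx,cy)=(0.1812,-0.9834)
member 3 (1-3): L=3.1241, (cx,cy)=(1.0000,-0.0096)
member 4 (2-3): L=7.1338, (cx,cy)=(0.2592,0.9658)
member 5 (2-4): L=3.3860, (cx,cy)=(1.0000,0.0000)
member 6 (3-4): L=7.0594, (cx,cy)=(0.2177,-0.9760)
member 7 (3-5): L=3.0122, (cx,cy)=(0.9973,0.0737)
member 8 (4-5): L=7.2617, (cx,cy)=(0.2020,0.9794)
member 9 (4-6): L=3.0220, (cx,cy)=(1.0000,0.0000)
member 10 (5-6): L=7.2800, (cx,cy)=(0.2136,-0.9769)
solve A·x = −loads:
  F[0-1] = -1246.5646 N (compression)
  F[0-2] = +1157.8745 N (tension)
  F[1-2] = +1239.2596 N (tension)
  F[1-3] = -508.2201 N (compression)
  F[2-3] = -1261.8679 N (compression)
  F[2-4] = +1709.4891 N (tension)
  F[3-4] = -2612.1285 N (compression)
  F[3-5] = -1050.0483 N (compression)
  F[4-5] = +2603.1358 N (tension)
  F[4-6] = +614.8820 N (tension)
  F[5-6] = -2878.6802 N (compression)
  Rx@0 = -874.2300 N
  Ry@0 = +1213.8653 N
  Ry@6 = +2812.2447 N

-1261.868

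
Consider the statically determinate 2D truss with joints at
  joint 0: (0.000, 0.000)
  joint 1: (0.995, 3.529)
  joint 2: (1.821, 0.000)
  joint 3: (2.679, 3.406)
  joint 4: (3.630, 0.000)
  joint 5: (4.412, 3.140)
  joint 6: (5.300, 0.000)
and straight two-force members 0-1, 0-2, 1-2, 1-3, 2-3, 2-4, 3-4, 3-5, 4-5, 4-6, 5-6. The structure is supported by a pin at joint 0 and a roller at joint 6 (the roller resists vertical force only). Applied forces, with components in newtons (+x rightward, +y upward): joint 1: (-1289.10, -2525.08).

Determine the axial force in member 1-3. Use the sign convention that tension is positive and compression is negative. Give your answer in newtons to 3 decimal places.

N=7 nodes, M=11 members, R=3 reactions → 2N=14, M+R=14
member 0 (0-1): L=3.6666, (cx,cy)=(0.2714,0.9625)
member 1 (0-2): L=1.8210, (cx,cy)=(1.0000,0.0000)
member 2 (1-2): L=3.6244, (cx,cy)=(0.2279,-0.9737)
member 3 (1-3): L=1.6885, (cx,cy)=(0.9973,-0.0728)
member 4 (2-3): L=3.5124, (cx,cy)=(0.2443,0.9697)
member 5 (2-4): L=1.8090, (cx,cy)=(1.0000,0.0000)
member 6 (3-4): L=3.5363, (cx,cy)=(0.2689,-0.9632)
member 7 (3-5): L=1.7533, (cx,cy)=(0.9884,-0.1517)
member 8 (4-5): L=3.2359, (cx,cy)=(0.2417,0.9704)
member 9 (4-6): L=1.6700, (cx,cy)=(1.0000,0.0000)
member 10 (5-6): L=3.2631, (cx,cy)=(0.2721,-0.9623)
solve A·x = −loads:
  F[0-1] = -3022.8081 N (compression)
  F[0-2] = -468.8022 N (compression)
  F[1-2] = +365.7706 N (tension)
  F[1-3] = +386.4694 N (tension)
  F[2-3] = -367.2714 N (compression)
  F[2-4] = -295.7267 N (compression)
  F[3-4] = +367.6244 N (tension)
  F[3-5] = +199.1680 N (tension)
  F[4-5] = -364.8968 N (compression)
  F[4-6] = -108.6804 N (compression)
  F[5-6] = +399.3700 N (tension)
  Rx@0 = +1289.1000 N
  Ry@0 = +2909.3780 N
  Ry@6 = -384.2980 N

386.469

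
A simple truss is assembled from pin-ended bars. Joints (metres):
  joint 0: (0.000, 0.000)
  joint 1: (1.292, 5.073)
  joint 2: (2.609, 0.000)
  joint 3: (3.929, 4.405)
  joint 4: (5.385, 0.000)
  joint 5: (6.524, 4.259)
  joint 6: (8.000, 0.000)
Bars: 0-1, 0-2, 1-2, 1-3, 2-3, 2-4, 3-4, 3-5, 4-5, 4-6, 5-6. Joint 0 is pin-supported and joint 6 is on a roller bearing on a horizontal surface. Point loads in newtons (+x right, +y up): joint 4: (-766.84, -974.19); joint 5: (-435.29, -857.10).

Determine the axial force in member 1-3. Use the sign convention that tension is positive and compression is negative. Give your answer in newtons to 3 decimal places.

-402.237

N=7 nodes, M=11 members, R=3 reactions → 2N=14, M+R=14
member 0 (0-1): L=5.2349, (cx,cy)=(0.2468,0.9691)
member 1 (0-2): L=2.6090, (cx,cy)=(1.0000,0.0000)
member 2 (1-2): L=5.2412, (cx,cy)=(0.2513,-0.9679)
member 3 (1-3): L=2.7203, (cx,cy)=(0.9694,-0.2456)
member 4 (2-3): L=4.5985, (cx,cy)=(0.2870,0.9579)
member 5 (2-4): L=2.7760, (cx,cy)=(1.0000,0.0000)
member 6 (3-4): L=4.6394, (cx,cy)=(0.3138,-0.9495)
member 7 (3-5): L=2.5991, (cx,cy)=(0.9984,-0.0562)
member 8 (4-5): L=4.4087, (cx,cy)=(0.2584,0.9661)
member 9 (4-6): L=2.6150, (cx,cy)=(1.0000,0.0000)
member 10 (5-6): L=4.5075, (cx,cy)=(0.3275,-0.9449)
solve A·x = −loads:
  F[0-1] = -730.9214 N (compression)
  F[0-2] = -1021.7362 N (compression)
  F[1-2] = +833.8390 N (tension)
  F[1-3] = -402.2369 N (compression)
  F[2-3] = -842.5424 N (compression)
  F[2-4] = -570.3586 N (compression)
  F[3-4] = +798.2817 N (tension)
  F[3-5] = -883.6949 N (compression)
  F[4-5] = +223.8385 N (tension)
  F[4-6] = +389.1799 N (tension)
  F[5-6] = -1188.5046 N (compression)
  Rx@0 = +1202.1300 N
  Ry@0 = +708.3108 N
  Ry@6 = +1122.9792 N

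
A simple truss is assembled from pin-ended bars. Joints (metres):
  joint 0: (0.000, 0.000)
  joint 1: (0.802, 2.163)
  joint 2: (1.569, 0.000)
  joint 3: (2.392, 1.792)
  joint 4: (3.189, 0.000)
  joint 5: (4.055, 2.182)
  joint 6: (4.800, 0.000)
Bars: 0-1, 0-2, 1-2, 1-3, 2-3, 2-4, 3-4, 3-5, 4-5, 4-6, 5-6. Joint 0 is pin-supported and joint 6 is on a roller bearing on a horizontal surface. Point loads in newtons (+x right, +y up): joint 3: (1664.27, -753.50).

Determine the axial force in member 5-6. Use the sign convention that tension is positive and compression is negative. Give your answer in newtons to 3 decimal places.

-1053.322

N=7 nodes, M=11 members, R=3 reactions → 2N=14, M+R=14
member 0 (0-1): L=2.3069, (cx,cy)=(0.3477,0.9376)
member 1 (0-2): L=1.5690, (cx,cy)=(1.0000,0.0000)
member 2 (1-2): L=2.2950, (cx,cy)=(0.3342,-0.9425)
member 3 (1-3): L=1.6327, (cx,cy)=(0.9738,-0.2272)
member 4 (2-3): L=1.9720, (cx,cy)=(0.4174,0.9087)
member 5 (2-4): L=1.6200, (cx,cy)=(1.0000,0.0000)
member 6 (3-4): L=1.9612, (cx,cy)=(0.4064,-0.9137)
member 7 (3-5): L=1.7081, (cx,cy)=(0.9736,0.2283)
member 8 (4-5): L=2.3476, (cx,cy)=(0.3689,0.9295)
member 9 (4-6): L=1.6110, (cx,cy)=(1.0000,0.0000)
member 10 (5-6): L=2.3057, (cx,cy)=(0.3231,-0.9464)
solve A·x = −loads:
  F[0-1] = +259.5090 N (tension)
  F[0-2] = +1574.0509 N (tension)
  F[1-2] = -305.8043 N (compression)
  F[1-3] = +197.5907 N (tension)
  F[2-3] = +317.1630 N (tension)
  F[2-4] = +1339.4791 N (tension)
  F[3-4] = -1299.2475 N (compression)
  F[3-5] = -833.5140 N (compression)
  F[4-5] = +1277.2095 N (tension)
  F[4-6] = +340.3447 N (tension)
  F[5-6] = -1053.3223 N (compression)
  Rx@0 = -1664.2700 N
  Ry@0 = -243.3216 N
  Ry@6 = +996.8216 N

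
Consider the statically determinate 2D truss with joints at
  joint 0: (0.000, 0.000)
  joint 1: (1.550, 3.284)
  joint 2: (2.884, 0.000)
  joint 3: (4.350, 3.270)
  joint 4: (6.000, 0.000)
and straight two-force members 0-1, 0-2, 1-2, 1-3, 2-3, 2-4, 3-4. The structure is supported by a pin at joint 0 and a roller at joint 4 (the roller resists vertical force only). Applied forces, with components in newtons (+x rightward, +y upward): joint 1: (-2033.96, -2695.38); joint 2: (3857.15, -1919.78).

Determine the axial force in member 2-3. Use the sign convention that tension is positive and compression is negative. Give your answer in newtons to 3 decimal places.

551.698

N=5 nodes, M=7 members, R=3 reactions → 2N=10, M+R=10
member 0 (0-1): L=3.6314, (cx,cy)=(0.4268,0.9043)
member 1 (0-2): L=2.8840, (cx,cy)=(1.0000,0.0000)
member 2 (1-2): L=3.5446, (cx,cy)=(0.3763,-0.9265)
member 3 (1-3): L=2.8000, (cx,cy)=(1.0000,-0.0050)
member 4 (2-3): L=3.5836, (cx,cy)=(0.4091,0.9125)
member 5 (2-4): L=3.1160, (cx,cy)=(1.0000,0.0000)
member 6 (3-4): L=3.6627, (cx,cy)=(0.4505,-0.8928)
solve A·x = −loads:
  F[0-1] = -4544.0573 N (compression)
  F[0-2] = +3762.7353 N (tension)
  F[1-2] = +1528.7537 N (tension)
  F[1-3] = -480.9328 N (compression)
  F[2-3] = +551.6984 N (tension)
  F[2-4] = +255.2336 N (tension)
  F[3-4] = -566.5729 N (compression)
  Rx@0 = -1823.1900 N
  Ry@0 = +4109.3334 N
  Ry@4 = +505.8266 N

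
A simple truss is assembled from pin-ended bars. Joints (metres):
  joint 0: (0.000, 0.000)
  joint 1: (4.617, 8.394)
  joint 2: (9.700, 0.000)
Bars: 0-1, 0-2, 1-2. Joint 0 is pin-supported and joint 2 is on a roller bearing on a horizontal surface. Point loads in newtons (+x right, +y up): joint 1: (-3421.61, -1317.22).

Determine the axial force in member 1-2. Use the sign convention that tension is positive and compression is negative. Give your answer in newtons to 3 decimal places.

2728.528

N=3 nodes, M=3 members, R=3 reactions → 2N=6, M+R=6
member 0 (0-1): L=9.5800, (cx,cy)=(0.4819,0.8762)
member 1 (0-2): L=9.7000, (cx,cy)=(1.0000,0.0000)
member 2 (1-2): L=9.8131, (cx,cy)=(0.5180,-0.8554)
solve A·x = −loads:
  F[0-1] = -4167.0469 N (compression)
  F[0-2] = -1413.3318 N (compression)
  F[1-2] = +2728.5280 N (tension)
  Rx@0 = +3421.6100 N
  Ry@0 = +3651.1777 N
  Ry@2 = -2333.9577 N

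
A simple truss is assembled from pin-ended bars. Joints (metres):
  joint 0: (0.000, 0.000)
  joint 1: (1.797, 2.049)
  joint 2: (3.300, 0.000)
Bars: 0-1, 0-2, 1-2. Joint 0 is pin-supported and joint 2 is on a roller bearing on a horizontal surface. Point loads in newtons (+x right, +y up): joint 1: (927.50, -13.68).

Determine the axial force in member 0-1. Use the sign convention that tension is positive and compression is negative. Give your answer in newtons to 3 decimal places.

757.705

N=3 nodes, M=3 members, R=3 reactions → 2N=6, M+R=6
member 0 (0-1): L=2.7254, (cx,cy)=(0.6594,0.7518)
member 1 (0-2): L=3.3000, (cx,cy)=(1.0000,0.0000)
member 2 (1-2): L=2.5411, (cx,cy)=(0.5915,-0.8063)
solve A·x = −loads:
  F[0-1] = +757.7052 N (tension)
  F[0-2] = +427.8984 N (tension)
  F[1-2] = -723.4539 N (compression)
  Rx@0 = -927.5000 N
  Ry@0 = -569.6626 N
  Ry@2 = +583.3426 N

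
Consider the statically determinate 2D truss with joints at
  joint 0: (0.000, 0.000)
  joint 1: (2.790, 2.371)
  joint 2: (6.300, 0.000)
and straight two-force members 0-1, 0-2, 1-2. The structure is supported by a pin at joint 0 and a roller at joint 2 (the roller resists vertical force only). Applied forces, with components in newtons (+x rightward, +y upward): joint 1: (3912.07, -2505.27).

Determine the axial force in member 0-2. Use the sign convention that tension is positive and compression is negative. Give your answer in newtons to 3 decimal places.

N=3 nodes, M=3 members, R=3 reactions → 2N=6, M+R=6
member 0 (0-1): L=3.6614, (cx,cy)=(0.7620,0.6476)
member 1 (0-2): L=6.3000, (cx,cy)=(1.0000,0.0000)
member 2 (1-2): L=4.2358, (cx,cy)=(0.8287,-0.5598)
solve A·x = −loads:
  F[0-1] = +118.1513 N (tension)
  F[0-2] = +3822.0379 N (tension)
  F[1-2] = -4612.3278 N (compression)
  Rx@0 = -3912.0700 N
  Ry@0 = -76.5112 N
  Ry@2 = +2581.7812 N

3822.038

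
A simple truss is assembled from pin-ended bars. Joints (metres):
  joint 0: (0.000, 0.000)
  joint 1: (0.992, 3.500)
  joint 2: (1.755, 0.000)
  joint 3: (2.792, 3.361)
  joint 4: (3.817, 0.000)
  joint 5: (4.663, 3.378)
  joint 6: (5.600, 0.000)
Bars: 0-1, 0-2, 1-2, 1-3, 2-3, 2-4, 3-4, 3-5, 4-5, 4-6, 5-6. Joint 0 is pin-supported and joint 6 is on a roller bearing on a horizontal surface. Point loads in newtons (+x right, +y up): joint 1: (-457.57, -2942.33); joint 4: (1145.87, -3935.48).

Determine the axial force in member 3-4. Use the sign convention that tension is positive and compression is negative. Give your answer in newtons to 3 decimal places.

N=7 nodes, M=11 members, R=3 reactions → 2N=14, M+R=14
member 0 (0-1): L=3.6379, (cx,cy)=(0.2727,0.9621)
member 1 (0-2): L=1.7550, (cx,cy)=(1.0000,0.0000)
member 2 (1-2): L=3.5822, (cx,cy)=(0.2130,-0.9771)
member 3 (1-3): L=1.8054, (cx,cy)=(0.9970,-0.0770)
member 4 (2-3): L=3.5173, (cx,cy)=(0.2948,0.9556)
member 5 (2-4): L=2.0620, (cx,cy)=(1.0000,0.0000)
member 6 (3-4): L=3.5138, (cx,cy)=(0.2917,-0.9565)
member 7 (3-5): L=1.8711, (cx,cy)=(1.0000,0.0091)
member 8 (4-5): L=3.4823, (cx,cy)=(0.2429,0.9700)
member 9 (4-6): L=1.7830, (cx,cy)=(1.0000,0.0000)
member 10 (5-6): L=3.5055, (cx,cy)=(0.2673,-0.9636)
solve A·x = −loads:
  F[0-1] = -4116.1170 N (compression)
  F[0-2] = +1810.7132 N (tension)
  F[1-2] = +1112.9844 N (tension)
  F[1-3] = -904.5912 N (compression)
  F[2-3] = -1138.0283 N (compression)
  F[2-4] = +2383.2952 N (tension)
  F[3-4] = +1049.4133 N (tension)
  F[3-5] = -1543.6082 N (compression)
  F[4-5] = +3022.2509 N (tension)
  F[4-6] = +809.3158 N (tension)
  F[5-6] = -3027.8482 N (compression)
  Rx@0 = -688.3000 N
  Ry@0 = +3960.1272 N
  Ry@6 = +2917.6828 N

1049.413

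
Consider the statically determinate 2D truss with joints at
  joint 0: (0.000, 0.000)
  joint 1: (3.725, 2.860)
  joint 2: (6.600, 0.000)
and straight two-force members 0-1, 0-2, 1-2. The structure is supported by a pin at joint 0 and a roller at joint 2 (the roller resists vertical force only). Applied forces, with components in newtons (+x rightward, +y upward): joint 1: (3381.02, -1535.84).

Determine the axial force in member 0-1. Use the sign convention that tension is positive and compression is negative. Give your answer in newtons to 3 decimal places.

N=3 nodes, M=3 members, R=3 reactions → 2N=6, M+R=6
member 0 (0-1): L=4.6963, (cx,cy)=(0.7932,0.6090)
member 1 (0-2): L=6.6000, (cx,cy)=(1.0000,0.0000)
member 2 (1-2): L=4.0553, (cx,cy)=(0.7090,-0.7053)
solve A·x = −loads:
  F[0-1] = +1307.2254 N (tension)
  F[0-2] = +2344.1578 N (tension)
  F[1-2] = -3306.5029 N (compression)
  Rx@0 = -3381.0200 N
  Ry@0 = -796.0875 N
  Ry@2 = +2331.9275 N

1307.225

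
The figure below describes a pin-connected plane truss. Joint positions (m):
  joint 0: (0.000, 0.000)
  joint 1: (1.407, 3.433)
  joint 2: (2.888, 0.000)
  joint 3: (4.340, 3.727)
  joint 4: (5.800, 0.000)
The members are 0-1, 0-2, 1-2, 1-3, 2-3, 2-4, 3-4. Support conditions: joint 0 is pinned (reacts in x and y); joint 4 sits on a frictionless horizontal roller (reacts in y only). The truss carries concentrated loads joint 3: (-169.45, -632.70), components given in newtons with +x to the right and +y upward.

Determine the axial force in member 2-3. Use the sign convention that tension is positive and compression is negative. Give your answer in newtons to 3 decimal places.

N=5 nodes, M=7 members, R=3 reactions → 2N=10, M+R=10
member 0 (0-1): L=3.7101, (cx,cy)=(0.3792,0.9253)
member 1 (0-2): L=2.8880, (cx,cy)=(1.0000,0.0000)
member 2 (1-2): L=3.7388, (cx,cy)=(0.3961,-0.9182)
member 3 (1-3): L=2.9477, (cx,cy)=(0.9950,0.0997)
member 4 (2-3): L=3.9999, (cx,cy)=(0.3630,0.9318)
member 5 (2-4): L=2.9120, (cx,cy)=(1.0000,0.0000)
member 6 (3-4): L=4.0028, (cx,cy)=(0.3647,-0.9311)
solve A·x = −loads:
  F[0-1] = -289.7995 N (compression)
  F[0-2] = -59.5490 N (compression)
  F[1-2] = +268.4349 N (tension)
  F[1-3] = -217.3152 N (compression)
  F[2-3] = -264.5220 N (compression)
  F[2-4] = +142.8065 N (tension)
  F[3-4] = -391.5212 N (compression)
  Rx@0 = +169.4500 N
  Ry@0 = +268.1521 N
  Ry@4 = +364.5479 N

-264.522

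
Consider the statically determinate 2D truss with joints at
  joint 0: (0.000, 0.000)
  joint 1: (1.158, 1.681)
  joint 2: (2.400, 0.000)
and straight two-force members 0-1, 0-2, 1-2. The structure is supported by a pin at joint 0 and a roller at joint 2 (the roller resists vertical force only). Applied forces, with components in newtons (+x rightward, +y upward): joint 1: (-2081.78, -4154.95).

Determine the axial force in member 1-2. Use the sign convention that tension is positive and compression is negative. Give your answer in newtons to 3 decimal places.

N=3 nodes, M=3 members, R=3 reactions → 2N=6, M+R=6
member 0 (0-1): L=2.0413, (cx,cy)=(0.5673,0.8235)
member 1 (0-2): L=2.4000, (cx,cy)=(1.0000,0.0000)
member 2 (1-2): L=2.0901, (cx,cy)=(0.5942,-0.8043)
solve A·x = −loads:
  F[0-1] = -4381.5962 N (compression)
  F[0-2] = +403.8901 N (tension)
  F[1-2] = -679.6715 N (compression)
  Rx@0 = +2081.7800 N
  Ry@0 = +3608.3000 N
  Ry@2 = +546.6500 N

-679.672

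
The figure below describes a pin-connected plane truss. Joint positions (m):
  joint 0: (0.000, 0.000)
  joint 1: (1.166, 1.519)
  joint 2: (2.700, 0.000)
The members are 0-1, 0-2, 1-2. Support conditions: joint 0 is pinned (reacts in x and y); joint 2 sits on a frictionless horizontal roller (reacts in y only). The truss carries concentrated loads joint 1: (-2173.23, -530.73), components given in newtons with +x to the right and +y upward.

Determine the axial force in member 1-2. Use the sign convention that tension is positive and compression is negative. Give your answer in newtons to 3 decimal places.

N=3 nodes, M=3 members, R=3 reactions → 2N=6, M+R=6
member 0 (0-1): L=1.9149, (cx,cy)=(0.6089,0.7932)
member 1 (0-2): L=2.7000, (cx,cy)=(1.0000,0.0000)
member 2 (1-2): L=2.1588, (cx,cy)=(0.7106,-0.7036)
solve A·x = −loads:
  F[0-1] = -1921.4451 N (compression)
  F[0-2] = -1003.2566 N (compression)
  F[1-2] = +1411.8992 N (tension)
  Rx@0 = +2173.2300 N
  Ry@0 = +1524.1764 N
  Ry@2 = -993.4464 N

1411.899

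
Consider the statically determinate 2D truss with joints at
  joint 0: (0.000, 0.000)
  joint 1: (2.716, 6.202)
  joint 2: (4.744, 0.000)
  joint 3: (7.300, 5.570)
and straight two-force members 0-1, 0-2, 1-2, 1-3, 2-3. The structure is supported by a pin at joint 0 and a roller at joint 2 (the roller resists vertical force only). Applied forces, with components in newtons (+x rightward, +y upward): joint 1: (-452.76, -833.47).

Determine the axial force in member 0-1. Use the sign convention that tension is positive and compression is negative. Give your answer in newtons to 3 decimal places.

-1035.144

N=4 nodes, M=5 members, R=3 reactions → 2N=8, M+R=8
member 0 (0-1): L=6.7706, (cx,cy)=(0.4011,0.9160)
member 1 (0-2): L=4.7440, (cx,cy)=(1.0000,0.0000)
member 2 (1-2): L=6.5252, (cx,cy)=(0.3108,-0.9505)
member 3 (1-3): L=4.6274, (cx,cy)=(0.9906,-0.1366)
member 4 (2-3): L=6.1285, (cx,cy)=(0.4171,0.9089)
solve A·x = −loads:
  F[0-1] = -1035.1438 N (compression)
  F[0-2] = -37.5180 N (compression)
  F[1-2] = +120.7154 N (tension)
  F[1-3] = -0.0000 N (tension)
  F[2-3] = +0.0000 N (tension)
  Rx@0 = +452.7600 N
  Ry@0 = +948.2071 N
  Ry@2 = -114.7371 N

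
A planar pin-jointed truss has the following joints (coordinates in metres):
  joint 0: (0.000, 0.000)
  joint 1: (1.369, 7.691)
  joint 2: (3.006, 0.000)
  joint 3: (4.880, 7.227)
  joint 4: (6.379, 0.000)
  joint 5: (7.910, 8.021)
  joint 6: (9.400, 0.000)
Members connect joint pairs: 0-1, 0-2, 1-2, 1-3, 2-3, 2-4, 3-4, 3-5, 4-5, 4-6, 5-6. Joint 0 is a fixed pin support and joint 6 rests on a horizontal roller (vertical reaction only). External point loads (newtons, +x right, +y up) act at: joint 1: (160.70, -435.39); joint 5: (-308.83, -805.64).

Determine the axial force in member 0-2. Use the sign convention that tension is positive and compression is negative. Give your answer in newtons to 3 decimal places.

N=7 nodes, M=11 members, R=3 reactions → 2N=14, M+R=14
member 0 (0-1): L=7.8119, (cx,cy)=(0.1752,0.9845)
member 1 (0-2): L=3.0060, (cx,cy)=(1.0000,0.0000)
member 2 (1-2): L=7.8633, (cx,cy)=(0.2082,-0.9781)
member 3 (1-3): L=3.5415, (cx,cy)=(0.9914,-0.1310)
member 4 (2-3): L=7.4660, (cx,cy)=(0.2510,0.9680)
member 5 (2-4): L=3.3730, (cx,cy)=(1.0000,0.0000)
member 6 (3-4): L=7.3808, (cx,cy)=(0.2031,-0.9792)
member 7 (3-5): L=3.1323, (cx,cy)=(0.9673,0.2535)
member 8 (4-5): L=8.1658, (cx,cy)=(0.1875,0.9823)
member 9 (4-6): L=3.0210, (cx,cy)=(1.0000,0.0000)
member 10 (5-6): L=8.1582, (cx,cy)=(0.1826,-0.9832)
solve A·x = −loads:
  F[0-1] = -641.6534 N (compression)
  F[0-2] = -35.6830 N (compression)
  F[1-2] = +244.5163 N (tension)
  F[1-3] = -326.8686 N (compression)
  F[2-3] = -247.0686 N (compression)
  F[2-4] = +77.2363 N (tension)
  F[3-4] = +92.1817 N (tension)
  F[3-5] = -418.4551 N (compression)
  F[4-5] = -91.8901 N (compression)
  F[4-6] = +113.1862 N (tension)
  F[5-6] = -619.7300 N (compression)
  Rx@0 = +148.1300 N
  Ry@0 = +631.7237 N
  Ry@6 = +609.3063 N

-35.683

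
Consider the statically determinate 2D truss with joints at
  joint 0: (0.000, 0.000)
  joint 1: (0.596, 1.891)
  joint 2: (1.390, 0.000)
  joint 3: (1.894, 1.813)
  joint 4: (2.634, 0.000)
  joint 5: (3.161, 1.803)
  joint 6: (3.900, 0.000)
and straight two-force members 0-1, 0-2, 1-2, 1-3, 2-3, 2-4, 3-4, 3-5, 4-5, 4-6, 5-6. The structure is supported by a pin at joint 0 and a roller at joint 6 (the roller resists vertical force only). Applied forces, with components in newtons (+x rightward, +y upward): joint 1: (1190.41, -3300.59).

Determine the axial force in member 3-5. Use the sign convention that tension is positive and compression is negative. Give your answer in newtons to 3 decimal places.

-757.731

N=7 nodes, M=11 members, R=3 reactions → 2N=14, M+R=14
member 0 (0-1): L=1.9827, (cx,cy)=(0.3006,0.9538)
member 1 (0-2): L=1.3900, (cx,cy)=(1.0000,0.0000)
member 2 (1-2): L=2.0509, (cx,cy)=(0.3871,-0.9220)
member 3 (1-3): L=1.3003, (cx,cy)=(0.9982,-0.0600)
member 4 (2-3): L=1.8818, (cx,cy)=(0.2678,0.9635)
member 5 (2-4): L=1.2440, (cx,cy)=(1.0000,0.0000)
member 6 (3-4): L=1.9582, (cx,cy)=(0.3779,-0.9258)
member 7 (3-5): L=1.2670, (cx,cy)=(1.0000,-0.0079)
member 8 (4-5): L=1.8784, (cx,cy)=(0.2806,0.9598)
member 9 (4-6): L=1.2660, (cx,cy)=(1.0000,0.0000)
member 10 (5-6): L=1.9486, (cx,cy)=(0.3793,-0.9253)
solve A·x = −loads:
  F[0-1] = -2326.6007 N (compression)
  F[0-2] = +1889.7868 N (tension)
  F[1-2] = -1077.0799 N (compression)
  F[1-3] = -1475.4615 N (compression)
  F[2-3] = +1030.7485 N (tension)
  F[2-4] = +1196.7334 N (tension)
  F[3-4] = -1161.7611 N (compression)
  F[3-5] = -757.7310 N (compression)
  F[4-5] = +1120.6191 N (tension)
  F[4-6] = +443.3156 N (tension)
  F[5-6] = -1168.9202 N (compression)
  Rx@0 = -1190.4100 N
  Ry@0 = +2218.9959 N
  Ry@6 = +1081.5941 N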